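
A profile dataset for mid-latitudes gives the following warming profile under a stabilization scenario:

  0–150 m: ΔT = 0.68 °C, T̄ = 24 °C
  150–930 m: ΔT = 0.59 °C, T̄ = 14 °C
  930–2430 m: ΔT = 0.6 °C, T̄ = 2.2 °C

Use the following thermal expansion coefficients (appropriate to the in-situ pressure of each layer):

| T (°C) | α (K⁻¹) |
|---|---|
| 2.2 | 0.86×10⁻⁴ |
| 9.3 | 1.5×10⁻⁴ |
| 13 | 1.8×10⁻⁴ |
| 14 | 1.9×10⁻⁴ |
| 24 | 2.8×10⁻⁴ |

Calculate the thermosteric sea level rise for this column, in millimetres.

190 mm

Layer 1 at 24 °C → α = 2.8×10⁻⁴ K⁻¹
Layer 2 at 14 °C → α = 1.9×10⁻⁴ K⁻¹
Layer 3 at 2.2 °C → α = 0.86×10⁻⁴ K⁻¹
Layer 1: 2.8×10⁻⁴ × 0.68 × 150 = 0.02856 m
1.9×10⁻⁴ × 0.59 × 780 = 0.087438 m
Layer 3: 0.86×10⁻⁴ × 1500 × 0.6 = 0.07740 m
Δh = 0.02856 + 0.087438 + 0.07740 = 0.193398 m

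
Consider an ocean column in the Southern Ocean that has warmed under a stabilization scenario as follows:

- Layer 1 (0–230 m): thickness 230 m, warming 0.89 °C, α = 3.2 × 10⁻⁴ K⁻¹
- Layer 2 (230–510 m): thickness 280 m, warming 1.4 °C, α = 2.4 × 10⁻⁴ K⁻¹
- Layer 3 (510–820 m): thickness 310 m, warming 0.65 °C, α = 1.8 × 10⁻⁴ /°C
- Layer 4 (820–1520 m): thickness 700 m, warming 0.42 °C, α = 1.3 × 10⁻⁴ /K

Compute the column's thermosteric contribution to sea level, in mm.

234 mm of thermosteric rise

Layer 1: 3.2×10⁻⁴ × 0.89 × 230 = 0.065504 m
1.4 × 280 × 2.4×10⁻⁴ = 0.09408 m
510–820 m: 310 × 0.65 × 1.8×10⁻⁴ = 0.03627 m
820–1520 m: 0.42 × 700 × 1.3×10⁻⁴ = 0.03822 m
Δh = 0.065504 + 0.09408 + 0.03627 + 0.03822 = 0.234074 m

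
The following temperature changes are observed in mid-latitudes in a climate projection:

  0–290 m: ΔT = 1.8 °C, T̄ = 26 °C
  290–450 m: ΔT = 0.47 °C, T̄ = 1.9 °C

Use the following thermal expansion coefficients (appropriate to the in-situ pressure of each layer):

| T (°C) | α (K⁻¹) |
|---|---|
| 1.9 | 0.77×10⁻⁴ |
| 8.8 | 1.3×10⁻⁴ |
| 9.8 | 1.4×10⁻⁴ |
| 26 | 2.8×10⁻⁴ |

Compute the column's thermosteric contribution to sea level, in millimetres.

152 mm of thermosteric rise

Layer 1 at 26 °C → α = 2.8×10⁻⁴ K⁻¹
Layer 2 at 1.9 °C → α = 0.77×10⁻⁴ K⁻¹
Layer 1: 2.8×10⁻⁴ × 1.8 × 290 = 0.14616 m
160 × 0.47 × 0.77×10⁻⁴ = 0.0057904 m
Δh = 0.14616 + 0.0057904 = 0.1519504 m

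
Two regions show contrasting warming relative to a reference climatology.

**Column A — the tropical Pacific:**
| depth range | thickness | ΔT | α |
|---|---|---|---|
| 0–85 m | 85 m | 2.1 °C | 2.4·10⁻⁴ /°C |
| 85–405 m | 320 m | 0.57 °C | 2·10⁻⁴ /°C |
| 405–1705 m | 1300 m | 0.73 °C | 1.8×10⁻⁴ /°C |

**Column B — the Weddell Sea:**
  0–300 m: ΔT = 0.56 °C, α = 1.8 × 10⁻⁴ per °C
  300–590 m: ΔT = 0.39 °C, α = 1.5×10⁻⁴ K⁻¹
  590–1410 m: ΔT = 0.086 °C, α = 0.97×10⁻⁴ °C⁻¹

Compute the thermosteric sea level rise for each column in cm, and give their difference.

Δh_A ≈ 25 cm, Δh_B ≈ 5.4 cm; difference ≈ 20 cm

A 85 × 2.4×10⁻⁴ × 2.1 = 0.04284 m
A Layer 2: 0.57 × 2×10⁻⁴ × 320 = 0.03648 m
A Layer 3: 1300 × 0.73 × 1.8×10⁻⁴ = 0.17082 m
A total: 0.25014 m
B 0–300 m: 300 × 0.56 × 1.8×10⁻⁴ = 0.03024 m
B Layer 2: 1.5×10⁻⁴ × 0.39 × 290 = 0.016965 m
B Layer 3: 820 × 0.086 × 0.97×10⁻⁴ = 0.00684044 m
B total: 0.05404544 m
Difference: 0.25014 − 0.05404544 = 0.19609456 m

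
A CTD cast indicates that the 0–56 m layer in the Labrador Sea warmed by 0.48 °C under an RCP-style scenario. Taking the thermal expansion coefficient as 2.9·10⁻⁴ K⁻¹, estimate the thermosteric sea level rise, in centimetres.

Δh ≈ 0.780 cm

Δh = αΔT·H = 2.9×10⁻⁴ × 0.48 × 56 = 0.0077952 m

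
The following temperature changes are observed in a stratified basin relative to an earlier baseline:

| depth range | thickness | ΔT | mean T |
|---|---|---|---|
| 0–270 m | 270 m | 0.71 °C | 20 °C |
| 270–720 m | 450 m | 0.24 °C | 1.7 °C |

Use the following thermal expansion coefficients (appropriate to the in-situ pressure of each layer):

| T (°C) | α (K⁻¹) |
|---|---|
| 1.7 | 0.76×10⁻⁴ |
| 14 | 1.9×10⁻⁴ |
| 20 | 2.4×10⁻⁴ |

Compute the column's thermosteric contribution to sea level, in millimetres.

54 mm

Layer 1 at 20 °C → α = 2.4×10⁻⁴ K⁻¹
Layer 2 at 1.7 °C → α = 0.76×10⁻⁴ K⁻¹
270 × 0.71 × 2.4×10⁻⁴ = 0.046008 m
Layer 2: 0.76×10⁻⁴ × 0.24 × 450 = 0.008208 m
Δh = 0.046008 + 0.008208 = 0.054216 m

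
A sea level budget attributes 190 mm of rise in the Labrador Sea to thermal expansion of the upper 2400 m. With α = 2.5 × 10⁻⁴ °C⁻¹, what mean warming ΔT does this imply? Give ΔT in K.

ΔT = Δh/(αH) = 0.19 / (2.5×10⁻⁴ × 2400) ≈ 0.3167 K

0.317 K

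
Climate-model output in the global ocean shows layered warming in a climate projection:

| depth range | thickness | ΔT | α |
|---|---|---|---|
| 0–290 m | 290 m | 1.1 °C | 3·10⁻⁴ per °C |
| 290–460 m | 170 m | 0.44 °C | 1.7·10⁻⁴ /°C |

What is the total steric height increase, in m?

0.108 m of thermosteric rise

290 × 3×10⁻⁴ × 1.1 = 0.09570 m
290–460 m: 170 × 1.7×10⁻⁴ × 0.44 = 0.012716 m
Δh = 0.09570 + 0.012716 = 0.108416 m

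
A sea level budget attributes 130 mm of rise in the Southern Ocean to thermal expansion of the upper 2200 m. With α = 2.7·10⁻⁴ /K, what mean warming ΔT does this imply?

ΔT = Δh/(αH) = 0.13 / (2.7×10⁻⁴ × 2200) ≈ 0.2189 K

about 0.219 K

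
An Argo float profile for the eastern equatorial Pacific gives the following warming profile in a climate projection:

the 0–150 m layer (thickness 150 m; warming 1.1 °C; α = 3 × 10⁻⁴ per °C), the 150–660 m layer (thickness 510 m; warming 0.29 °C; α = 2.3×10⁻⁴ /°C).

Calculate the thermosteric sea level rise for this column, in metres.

Δh ≈ 0.0835 m

3×10⁻⁴ × 150 × 1.1 = 0.04950 m
Layer 2: 0.29 × 510 × 2.3×10⁻⁴ = 0.034017 m
Δh = 0.04950 + 0.034017 = 0.083517 m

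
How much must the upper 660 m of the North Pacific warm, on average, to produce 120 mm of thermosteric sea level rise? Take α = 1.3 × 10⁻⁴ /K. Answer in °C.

ΔT ≈ 1.40 °C

ΔT = Δh/(αH) = 0.12 / (1.3×10⁻⁴ × 660) ≈ 1.399 °C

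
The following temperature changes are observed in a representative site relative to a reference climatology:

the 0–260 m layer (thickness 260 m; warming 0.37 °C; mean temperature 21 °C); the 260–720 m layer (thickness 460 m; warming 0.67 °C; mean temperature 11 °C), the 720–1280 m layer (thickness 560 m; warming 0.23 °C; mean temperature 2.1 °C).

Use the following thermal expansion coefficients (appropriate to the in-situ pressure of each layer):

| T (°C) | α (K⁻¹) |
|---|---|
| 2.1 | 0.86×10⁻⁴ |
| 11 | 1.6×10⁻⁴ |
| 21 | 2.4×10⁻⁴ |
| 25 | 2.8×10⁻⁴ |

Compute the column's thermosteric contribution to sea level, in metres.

Layer 1 at 21 °C → α = 2.4×10⁻⁴ K⁻¹
Layer 2 at 11 °C → α = 1.6×10⁻⁴ K⁻¹
Layer 3 at 2.1 °C → α = 0.86×10⁻⁴ K⁻¹
0.37 × 2.4×10⁻⁴ × 260 = 0.023088 m
1.6×10⁻⁴ × 460 × 0.67 = 0.049312 m
0.23 × 560 × 0.86×10⁻⁴ = 0.0110768 m
Δh = 0.023088 + 0.049312 + 0.0110768 = 0.0834768 m ≈ 0.083 m

Δh ≈ 0.083 m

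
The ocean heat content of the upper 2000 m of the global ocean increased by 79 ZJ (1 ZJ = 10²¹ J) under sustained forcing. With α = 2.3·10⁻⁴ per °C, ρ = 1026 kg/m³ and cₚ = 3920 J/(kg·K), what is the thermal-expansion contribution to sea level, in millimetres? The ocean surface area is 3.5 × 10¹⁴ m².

Per unit area: Q = 79×10²¹ / (3.5×10¹⁴) ≈ 2.257×10⁸ J/m²
Δh = αQ/(ρcₚ) = 2.3×10⁻⁴ × 2.257×10⁸ / (1026 × 3920) ≈ 0.012907 m

12.9 mm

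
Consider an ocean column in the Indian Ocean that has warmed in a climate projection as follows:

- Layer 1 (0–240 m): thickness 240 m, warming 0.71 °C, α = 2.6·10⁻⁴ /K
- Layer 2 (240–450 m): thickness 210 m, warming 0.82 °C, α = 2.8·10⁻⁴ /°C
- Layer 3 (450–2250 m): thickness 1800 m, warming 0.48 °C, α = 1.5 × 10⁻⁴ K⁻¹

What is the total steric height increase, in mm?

about 222 mm

Layer 1: 240 × 0.71 × 2.6×10⁻⁴ = 0.044304 m
Layer 2: 2.8×10⁻⁴ × 210 × 0.82 = 0.048216 m
Layer 3: 0.48 × 1800 × 1.5×10⁻⁴ = 0.12960 m
Δh = 0.044304 + 0.048216 + 0.12960 = 0.22212 m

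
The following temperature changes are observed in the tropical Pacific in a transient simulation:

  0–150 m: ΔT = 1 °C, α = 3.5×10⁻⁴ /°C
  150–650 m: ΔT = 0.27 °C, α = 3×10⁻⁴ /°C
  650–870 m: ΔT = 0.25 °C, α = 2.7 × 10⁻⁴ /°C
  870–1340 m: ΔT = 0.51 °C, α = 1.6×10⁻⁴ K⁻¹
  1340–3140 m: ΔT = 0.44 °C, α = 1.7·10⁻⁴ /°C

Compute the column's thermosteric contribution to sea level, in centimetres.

Δh ≈ 28.1 cm

0–150 m: 1 × 3.5×10⁻⁴ × 150 = 0.05250 m
Layer 2: 500 × 3×10⁻⁴ × 0.27 = 0.04050 m
0.25 × 2.7×10⁻⁴ × 220 = 0.01485 m
Layer 4: 0.51 × 1.6×10⁻⁴ × 470 = 0.038352 m
1340–3140 m: 0.44 × 1.7×10⁻⁴ × 1800 = 0.13464 m
Δh = 0.05250 + 0.04050 + 0.01485 + 0.038352 + 0.13464 = 0.280842 m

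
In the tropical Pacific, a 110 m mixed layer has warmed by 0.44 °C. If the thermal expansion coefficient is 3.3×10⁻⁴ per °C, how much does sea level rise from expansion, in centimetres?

Δh ≈ 1.60 cm

Δh = αΔT·H = 3.3×10⁻⁴ × 0.44 × 110 = 0.015972 m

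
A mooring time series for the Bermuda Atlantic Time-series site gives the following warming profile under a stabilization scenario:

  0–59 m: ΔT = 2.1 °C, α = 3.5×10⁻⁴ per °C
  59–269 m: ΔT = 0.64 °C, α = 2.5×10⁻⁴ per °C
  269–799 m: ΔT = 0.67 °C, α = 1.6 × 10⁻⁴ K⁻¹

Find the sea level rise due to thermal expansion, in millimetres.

Layer 1: 2.1 × 3.5×10⁻⁴ × 59 = 0.043365 m
Layer 2: 0.64 × 210 × 2.5×10⁻⁴ = 0.03360 m
269–799 m: 1.6×10⁻⁴ × 530 × 0.67 = 0.056816 m
Δh = 0.043365 + 0.03360 + 0.056816 = 0.133781 m

134 mm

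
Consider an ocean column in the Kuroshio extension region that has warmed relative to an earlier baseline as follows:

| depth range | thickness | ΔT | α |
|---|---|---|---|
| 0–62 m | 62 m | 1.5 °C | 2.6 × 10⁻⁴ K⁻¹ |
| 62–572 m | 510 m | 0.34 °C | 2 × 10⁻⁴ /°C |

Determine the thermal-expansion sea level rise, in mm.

58.9 mm

2.6×10⁻⁴ × 62 × 1.5 = 0.02418 m
2×10⁻⁴ × 0.34 × 510 = 0.03468 m
Δh = 0.02418 + 0.03468 = 0.05886 m ≈ 58.9 mm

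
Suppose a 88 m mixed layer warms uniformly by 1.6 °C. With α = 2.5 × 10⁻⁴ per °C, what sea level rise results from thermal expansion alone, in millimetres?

35 mm of thermosteric rise

Δh = αΔT·H = 2.5×10⁻⁴ × 1.6 × 88 = 0.03520 m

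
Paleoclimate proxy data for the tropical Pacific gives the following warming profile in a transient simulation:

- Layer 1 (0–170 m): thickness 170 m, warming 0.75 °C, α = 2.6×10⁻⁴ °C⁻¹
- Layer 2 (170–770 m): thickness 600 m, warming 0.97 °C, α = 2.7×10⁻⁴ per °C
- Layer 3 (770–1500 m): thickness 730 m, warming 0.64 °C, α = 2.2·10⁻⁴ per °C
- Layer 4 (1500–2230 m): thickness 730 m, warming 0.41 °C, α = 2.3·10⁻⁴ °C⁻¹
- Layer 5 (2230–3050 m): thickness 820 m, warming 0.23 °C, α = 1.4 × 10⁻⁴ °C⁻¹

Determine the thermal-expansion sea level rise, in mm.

390 mm

0–170 m: 0.75 × 170 × 2.6×10⁻⁴ = 0.03315 m
170–770 m: 2.7×10⁻⁴ × 0.97 × 600 = 0.15714 m
730 × 0.64 × 2.2×10⁻⁴ = 0.102784 m
0.41 × 730 × 2.3×10⁻⁴ = 0.068839 m
0.23 × 1.4×10⁻⁴ × 820 = 0.026404 m
Δh = 0.03315 + 0.15714 + 0.102784 + 0.068839 + 0.026404 = 0.388317 m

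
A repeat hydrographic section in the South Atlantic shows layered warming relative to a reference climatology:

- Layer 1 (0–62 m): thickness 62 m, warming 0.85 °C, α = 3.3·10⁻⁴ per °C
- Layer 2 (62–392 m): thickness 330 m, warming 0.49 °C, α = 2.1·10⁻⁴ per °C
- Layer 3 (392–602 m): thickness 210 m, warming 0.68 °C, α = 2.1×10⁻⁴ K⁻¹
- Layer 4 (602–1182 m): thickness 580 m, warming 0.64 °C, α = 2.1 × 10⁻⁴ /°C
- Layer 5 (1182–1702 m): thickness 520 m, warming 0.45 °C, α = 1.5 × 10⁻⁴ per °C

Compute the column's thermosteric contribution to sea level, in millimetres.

194 mm of thermosteric rise

Layer 1: 0.85 × 62 × 3.3×10⁻⁴ = 0.017391 m
62–392 m: 330 × 2.1×10⁻⁴ × 0.49 = 0.033957 m
392–602 m: 0.68 × 210 × 2.1×10⁻⁴ = 0.029988 m
Layer 4: 2.1×10⁻⁴ × 0.64 × 580 = 0.077952 m
Layer 5: 0.45 × 1.5×10⁻⁴ × 520 = 0.03510 m
Δh = 0.017391 + 0.033957 + 0.029988 + 0.077952 + 0.03510 = 0.194388 m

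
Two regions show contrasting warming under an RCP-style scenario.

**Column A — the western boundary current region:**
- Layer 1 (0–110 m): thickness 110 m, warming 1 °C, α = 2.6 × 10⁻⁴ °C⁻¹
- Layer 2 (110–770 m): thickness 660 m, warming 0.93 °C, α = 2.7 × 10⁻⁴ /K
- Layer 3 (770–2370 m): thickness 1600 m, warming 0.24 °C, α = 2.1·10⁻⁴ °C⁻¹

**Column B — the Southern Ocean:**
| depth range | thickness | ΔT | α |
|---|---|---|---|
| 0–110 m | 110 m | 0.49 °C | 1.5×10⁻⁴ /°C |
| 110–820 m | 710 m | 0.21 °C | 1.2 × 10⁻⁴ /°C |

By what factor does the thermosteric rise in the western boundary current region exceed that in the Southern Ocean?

a factor of 11

A 0–110 m: 110 × 1 × 2.6×10⁻⁴ = 0.02860 m
A 0.93 × 2.7×10⁻⁴ × 660 = 0.165726 m
A 770–2370 m: 1600 × 2.1×10⁻⁴ × 0.24 = 0.08064 m
A total: 0.274966 m
B 0.49 × 110 × 1.5×10⁻⁴ = 0.008085 m
B 110–820 m: 1.2×10⁻⁴ × 0.21 × 710 = 0.017892 m
B total: 0.025977 m
Ratio: 0.274966 / 0.025977 ≈ 10.58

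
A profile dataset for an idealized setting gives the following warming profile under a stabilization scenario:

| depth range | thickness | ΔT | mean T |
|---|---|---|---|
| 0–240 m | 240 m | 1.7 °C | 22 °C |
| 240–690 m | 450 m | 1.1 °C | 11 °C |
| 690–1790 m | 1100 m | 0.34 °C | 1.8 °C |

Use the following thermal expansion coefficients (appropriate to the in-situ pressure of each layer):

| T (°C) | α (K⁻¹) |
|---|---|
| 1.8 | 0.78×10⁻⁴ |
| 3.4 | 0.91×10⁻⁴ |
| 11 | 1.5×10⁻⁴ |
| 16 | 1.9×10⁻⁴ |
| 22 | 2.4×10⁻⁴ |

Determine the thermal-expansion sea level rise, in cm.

Layer 1 at 22 °C → α = 2.4×10⁻⁴ K⁻¹
Layer 2 at 11 °C → α = 1.5×10⁻⁴ K⁻¹
Layer 3 at 1.8 °C → α = 0.78×10⁻⁴ K⁻¹
240 × 1.7 × 2.4×10⁻⁴ = 0.09792 m
1.1 × 1.5×10⁻⁴ × 450 = 0.07425 m
1100 × 0.34 × 0.78×10⁻⁴ = 0.029172 m
Δh = 0.09792 + 0.07425 + 0.029172 = 0.201342 m ≈ 20.1 cm

20.1 cm of thermosteric rise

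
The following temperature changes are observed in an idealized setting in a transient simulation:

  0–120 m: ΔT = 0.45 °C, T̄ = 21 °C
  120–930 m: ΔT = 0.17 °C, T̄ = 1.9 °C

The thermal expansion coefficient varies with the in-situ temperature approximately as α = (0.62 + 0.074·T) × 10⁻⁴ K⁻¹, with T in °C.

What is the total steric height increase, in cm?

2.2 cm

Layer 1: α = (0.62 + 0.074×21)×10⁻⁴ = 2.174×10⁻⁴ K⁻¹
Layer 2: α = (0.62 + 0.074×1.9)×10⁻⁴ = 0.7606×10⁻⁴ K⁻¹
Layer 1: 0.45 × 2.174×10⁻⁴ × 120 = 0.0117396 m
Layer 2: 0.17 × 810 × 0.7606×10⁻⁴ = 0.010473462 m
Δh = 0.0117396 + 0.010473462 = 0.022213062 m ≈ 2.2 cm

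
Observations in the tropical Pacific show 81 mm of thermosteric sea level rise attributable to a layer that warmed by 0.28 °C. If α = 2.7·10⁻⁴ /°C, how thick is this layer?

H = Δh/(αΔT) = 0.081 / (2.7×10⁻⁴ × 0.28) ≈ 1071 m

H ≈ 1070 m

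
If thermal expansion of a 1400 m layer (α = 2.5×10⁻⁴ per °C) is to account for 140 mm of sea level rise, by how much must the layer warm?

ΔT ≈ 0.400 °C

ΔT = Δh/(αH) = 0.14 / (2.5×10⁻⁴ × 1400) = 0.4000 °C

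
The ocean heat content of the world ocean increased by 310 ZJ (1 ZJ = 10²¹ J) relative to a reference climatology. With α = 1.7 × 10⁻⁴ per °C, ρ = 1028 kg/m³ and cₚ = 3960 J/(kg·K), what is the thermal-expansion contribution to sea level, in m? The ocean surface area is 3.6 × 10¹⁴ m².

about 0.0360 m

Per unit area: Q = 310×10²¹ / (3.6×10¹⁴) ≈ 8.611×10⁸ J/m²
Δh = αQ/(ρcₚ) = 1.7×10⁻⁴ × 8.611×10⁸ / (1028 × 3960) ≈ 0.03596 m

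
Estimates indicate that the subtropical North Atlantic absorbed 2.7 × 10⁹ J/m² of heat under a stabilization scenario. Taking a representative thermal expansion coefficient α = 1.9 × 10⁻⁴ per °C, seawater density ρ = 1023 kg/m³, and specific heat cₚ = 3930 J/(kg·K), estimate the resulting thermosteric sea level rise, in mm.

Δh = αQ/(ρcₚ) = 1.9×10⁻⁴ × 2.7×10⁹ / (1023 × 3930) ≈ 0.12760 m

about 128 mm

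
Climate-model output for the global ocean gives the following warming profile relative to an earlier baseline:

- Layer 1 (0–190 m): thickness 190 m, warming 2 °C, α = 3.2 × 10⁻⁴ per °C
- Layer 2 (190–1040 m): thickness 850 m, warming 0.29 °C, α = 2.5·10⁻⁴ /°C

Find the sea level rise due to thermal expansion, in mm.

3.2×10⁻⁴ × 190 × 2 = 0.12160 m
190–1040 m: 850 × 0.29 × 2.5×10⁻⁴ = 0.061625 m
Δh = 0.12160 + 0.061625 = 0.183225 m ≈ 180 mm

Δh ≈ 180 mm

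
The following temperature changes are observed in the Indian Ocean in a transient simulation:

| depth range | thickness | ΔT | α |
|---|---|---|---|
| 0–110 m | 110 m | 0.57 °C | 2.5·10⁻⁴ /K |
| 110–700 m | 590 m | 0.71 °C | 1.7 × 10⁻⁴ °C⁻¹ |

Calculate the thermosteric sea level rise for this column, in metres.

0.087 m of thermosteric rise

2.5×10⁻⁴ × 110 × 0.57 = 0.015675 m
110–700 m: 590 × 1.7×10⁻⁴ × 0.71 = 0.071213 m
Δh = 0.015675 + 0.071213 = 0.086888 m ≈ 0.087 m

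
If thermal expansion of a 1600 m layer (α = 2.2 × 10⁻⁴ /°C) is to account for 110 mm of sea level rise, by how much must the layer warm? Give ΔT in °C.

ΔT = Δh/(αH) = 0.11 / (2.2×10⁻⁴ × 1600) = 0.3125 °C

ΔT ≈ 0.313 °C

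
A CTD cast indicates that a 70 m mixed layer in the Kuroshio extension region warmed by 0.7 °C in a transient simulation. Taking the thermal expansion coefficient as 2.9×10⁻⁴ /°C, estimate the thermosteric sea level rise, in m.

Δh = αΔT·H = 2.9×10⁻⁴ × 0.7 × 70 = 0.01421 m

about 0.0142 m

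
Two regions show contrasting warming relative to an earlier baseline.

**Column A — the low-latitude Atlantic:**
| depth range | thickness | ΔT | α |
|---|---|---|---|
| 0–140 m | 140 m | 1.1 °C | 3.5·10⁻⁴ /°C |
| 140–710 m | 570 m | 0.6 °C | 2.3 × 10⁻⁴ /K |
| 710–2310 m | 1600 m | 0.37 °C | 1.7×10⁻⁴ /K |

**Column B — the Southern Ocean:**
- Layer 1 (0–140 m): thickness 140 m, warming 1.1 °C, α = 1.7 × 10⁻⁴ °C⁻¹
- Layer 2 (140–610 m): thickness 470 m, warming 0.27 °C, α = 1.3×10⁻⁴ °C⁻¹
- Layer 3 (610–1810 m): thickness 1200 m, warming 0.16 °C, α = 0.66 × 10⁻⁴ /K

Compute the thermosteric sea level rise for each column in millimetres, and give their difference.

Δh_A ≈ 230 mm, Δh_B ≈ 55 mm; difference ≈ 180 mm

A 0–140 m: 3.5×10⁻⁴ × 140 × 1.1 = 0.05390 m
A 140–710 m: 2.3×10⁻⁴ × 570 × 0.6 = 0.07866 m
A Layer 3: 1.7×10⁻⁴ × 0.37 × 1600 = 0.10064 m
A total: 0.23320 m
B 0–140 m: 140 × 1.7×10⁻⁴ × 1.1 = 0.02618 m
B 140–610 m: 470 × 1.3×10⁻⁴ × 0.27 = 0.016497 m
B 610–1810 m: 0.16 × 1200 × 0.66×10⁻⁴ = 0.012672 m
B total: 0.055349 m
Difference: 0.23320 − 0.055349 = 0.177851 m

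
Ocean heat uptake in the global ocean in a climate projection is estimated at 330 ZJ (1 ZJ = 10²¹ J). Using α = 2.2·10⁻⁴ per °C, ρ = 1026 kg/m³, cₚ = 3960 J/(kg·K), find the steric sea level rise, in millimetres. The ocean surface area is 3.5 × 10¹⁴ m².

Per unit area: Q = 330×10²¹ / (3.5×10¹⁴) ≈ 9.429×10⁸ J/m²
Δh = αQ/(ρcₚ) = 2.2×10⁻⁴ × 9.429×10⁸ / (1026 × 3960) ≈ 0.051056 m

51.1 mm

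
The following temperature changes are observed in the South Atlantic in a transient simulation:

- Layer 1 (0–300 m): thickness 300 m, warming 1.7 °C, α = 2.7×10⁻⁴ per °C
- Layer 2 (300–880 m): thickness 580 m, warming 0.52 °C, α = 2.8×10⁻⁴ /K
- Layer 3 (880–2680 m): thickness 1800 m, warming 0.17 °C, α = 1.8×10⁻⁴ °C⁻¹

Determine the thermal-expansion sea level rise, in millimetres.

0–300 m: 300 × 2.7×10⁻⁴ × 1.7 = 0.13770 m
0.52 × 2.8×10⁻⁴ × 580 = 0.084448 m
1800 × 0.17 × 1.8×10⁻⁴ = 0.05508 m
Δh = 0.13770 + 0.084448 + 0.05508 = 0.277228 m ≈ 277 mm

about 277 mm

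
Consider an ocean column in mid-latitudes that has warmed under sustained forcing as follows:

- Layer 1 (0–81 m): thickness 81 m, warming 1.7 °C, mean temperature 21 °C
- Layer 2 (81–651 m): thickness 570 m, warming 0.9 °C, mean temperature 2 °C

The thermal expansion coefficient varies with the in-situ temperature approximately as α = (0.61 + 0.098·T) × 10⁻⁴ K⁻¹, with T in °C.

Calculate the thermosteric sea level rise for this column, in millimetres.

Layer 1: α = (0.61 + 0.098×21)×10⁻⁴ = 2.668×10⁻⁴ K⁻¹
Layer 2: α = (0.61 + 0.098×2)×10⁻⁴ = 0.806×10⁻⁴ K⁻¹
0–81 m: 81 × 2.668×10⁻⁴ × 1.7 = 0.03673836 m
0.9 × 570 × 0.806×10⁻⁴ = 0.0413478 m
Δh = 0.03673836 + 0.0413478 = 0.07808616 m

about 78.1 mm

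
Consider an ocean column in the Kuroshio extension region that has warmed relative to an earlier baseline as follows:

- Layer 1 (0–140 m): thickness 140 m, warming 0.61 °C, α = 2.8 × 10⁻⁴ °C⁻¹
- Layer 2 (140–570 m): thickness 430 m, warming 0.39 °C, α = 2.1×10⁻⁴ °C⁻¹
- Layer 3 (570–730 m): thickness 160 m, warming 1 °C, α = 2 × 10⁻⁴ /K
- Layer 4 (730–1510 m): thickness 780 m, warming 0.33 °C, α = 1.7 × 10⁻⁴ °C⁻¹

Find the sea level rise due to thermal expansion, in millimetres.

Δh ≈ 135 mm

Layer 1: 140 × 2.8×10⁻⁴ × 0.61 = 0.023912 m
430 × 2.1×10⁻⁴ × 0.39 = 0.035217 m
570–730 m: 2×10⁻⁴ × 160 × 1 = 0.03200 m
730–1510 m: 1.7×10⁻⁴ × 0.33 × 780 = 0.043758 m
Δh = 0.023912 + 0.035217 + 0.03200 + 0.043758 = 0.134887 m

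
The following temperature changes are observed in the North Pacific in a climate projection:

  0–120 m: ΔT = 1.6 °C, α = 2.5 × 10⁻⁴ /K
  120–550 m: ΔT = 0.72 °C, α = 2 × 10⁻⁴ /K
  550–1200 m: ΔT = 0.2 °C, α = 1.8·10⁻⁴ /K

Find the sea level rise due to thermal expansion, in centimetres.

Δh ≈ 13.3 cm

2.5×10⁻⁴ × 120 × 1.6 = 0.04800 m
Layer 2: 0.72 × 430 × 2×10⁻⁴ = 0.06192 m
Layer 3: 0.2 × 1.8×10⁻⁴ × 650 = 0.02340 m
Δh = 0.04800 + 0.06192 + 0.02340 = 0.13332 m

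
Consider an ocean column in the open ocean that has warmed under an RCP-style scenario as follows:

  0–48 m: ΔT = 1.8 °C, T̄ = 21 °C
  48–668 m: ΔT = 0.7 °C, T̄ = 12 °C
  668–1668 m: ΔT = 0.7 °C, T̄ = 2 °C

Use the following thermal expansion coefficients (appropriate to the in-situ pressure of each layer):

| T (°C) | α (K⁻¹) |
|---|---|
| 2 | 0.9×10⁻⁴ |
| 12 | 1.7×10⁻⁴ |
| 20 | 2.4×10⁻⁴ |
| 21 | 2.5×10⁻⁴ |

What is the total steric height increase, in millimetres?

Layer 1 at 21 °C → α = 2.5×10⁻⁴ K⁻¹
Layer 2 at 12 °C → α = 1.7×10⁻⁴ K⁻¹
Layer 3 at 2 °C → α = 0.9×10⁻⁴ K⁻¹
2.5×10⁻⁴ × 48 × 1.8 = 0.02160 m
0.7 × 620 × 1.7×10⁻⁴ = 0.07378 m
Layer 3: 0.7 × 1000 × 0.9×10⁻⁴ = 0.06300 m
Δh = 0.02160 + 0.07378 + 0.06300 = 0.15838 m

158 mm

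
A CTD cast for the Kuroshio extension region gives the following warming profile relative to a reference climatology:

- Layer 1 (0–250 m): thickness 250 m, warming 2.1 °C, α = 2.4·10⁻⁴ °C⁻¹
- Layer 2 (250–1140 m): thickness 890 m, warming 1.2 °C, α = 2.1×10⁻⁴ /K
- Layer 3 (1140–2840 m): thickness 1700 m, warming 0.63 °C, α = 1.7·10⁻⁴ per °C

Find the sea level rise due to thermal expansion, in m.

2.1 × 250 × 2.4×10⁻⁴ = 0.12600 m
2.1×10⁻⁴ × 1.2 × 890 = 0.22428 m
1700 × 0.63 × 1.7×10⁻⁴ = 0.18207 m
Δh = 0.12600 + 0.22428 + 0.18207 = 0.53235 m

0.532 m of thermosteric rise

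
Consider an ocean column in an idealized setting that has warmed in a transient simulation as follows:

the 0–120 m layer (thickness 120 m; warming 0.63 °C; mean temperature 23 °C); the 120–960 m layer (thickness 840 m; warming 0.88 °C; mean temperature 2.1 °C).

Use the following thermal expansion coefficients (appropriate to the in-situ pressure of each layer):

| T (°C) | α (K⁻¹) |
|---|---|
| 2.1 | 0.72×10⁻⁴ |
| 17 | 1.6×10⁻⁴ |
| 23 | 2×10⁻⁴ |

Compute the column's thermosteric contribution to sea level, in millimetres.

Δh ≈ 68 mm

Layer 1 at 23 °C → α = 2×10⁻⁴ K⁻¹
Layer 2 at 2.1 °C → α = 0.72×10⁻⁴ K⁻¹
0–120 m: 0.63 × 2×10⁻⁴ × 120 = 0.01512 m
Layer 2: 0.88 × 0.72×10⁻⁴ × 840 = 0.0532224 m
Δh = 0.01512 + 0.0532224 = 0.0683424 m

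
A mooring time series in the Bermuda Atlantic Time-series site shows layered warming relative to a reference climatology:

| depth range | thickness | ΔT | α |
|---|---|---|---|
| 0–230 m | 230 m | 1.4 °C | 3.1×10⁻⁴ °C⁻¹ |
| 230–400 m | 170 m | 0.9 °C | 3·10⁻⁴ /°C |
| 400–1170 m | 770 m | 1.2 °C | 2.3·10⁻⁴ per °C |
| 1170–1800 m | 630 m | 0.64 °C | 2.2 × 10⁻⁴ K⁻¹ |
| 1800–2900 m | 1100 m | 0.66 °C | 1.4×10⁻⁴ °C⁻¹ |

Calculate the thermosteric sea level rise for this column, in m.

0.55 m

0–230 m: 230 × 1.4 × 3.1×10⁻⁴ = 0.09982 m
Layer 2: 0.9 × 170 × 3×10⁻⁴ = 0.04590 m
Layer 3: 770 × 2.3×10⁻⁴ × 1.2 = 0.21252 m
Layer 4: 630 × 0.64 × 2.2×10⁻⁴ = 0.088704 m
0.66 × 1100 × 1.4×10⁻⁴ = 0.10164 m
Δh = 0.09982 + 0.04590 + 0.21252 + 0.088704 + 0.10164 = 0.548584 m ≈ 0.55 m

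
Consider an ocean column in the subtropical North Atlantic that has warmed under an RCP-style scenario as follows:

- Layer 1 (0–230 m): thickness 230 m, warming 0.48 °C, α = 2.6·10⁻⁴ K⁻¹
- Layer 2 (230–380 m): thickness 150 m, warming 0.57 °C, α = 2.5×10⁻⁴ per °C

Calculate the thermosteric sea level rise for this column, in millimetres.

Layer 1: 0.48 × 2.6×10⁻⁴ × 230 = 0.028704 m
150 × 0.57 × 2.5×10⁻⁴ = 0.021375 m
Δh = 0.028704 + 0.021375 = 0.050079 m ≈ 50.1 mm

50.1 mm of thermosteric rise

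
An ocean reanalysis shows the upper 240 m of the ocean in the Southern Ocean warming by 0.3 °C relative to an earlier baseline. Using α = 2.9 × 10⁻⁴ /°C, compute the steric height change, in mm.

about 21 mm

Δh = αΔT·H = 2.9×10⁻⁴ × 0.3 × 240 = 0.02088 m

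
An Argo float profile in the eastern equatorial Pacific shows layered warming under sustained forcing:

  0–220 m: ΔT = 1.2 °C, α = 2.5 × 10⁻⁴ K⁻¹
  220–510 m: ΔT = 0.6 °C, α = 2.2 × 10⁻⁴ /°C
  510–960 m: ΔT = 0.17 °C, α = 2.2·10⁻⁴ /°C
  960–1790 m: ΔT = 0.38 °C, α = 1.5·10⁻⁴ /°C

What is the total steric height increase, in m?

0–220 m: 2.5×10⁻⁴ × 220 × 1.2 = 0.06600 m
Layer 2: 0.6 × 2.2×10⁻⁴ × 290 = 0.03828 m
Layer 3: 0.17 × 2.2×10⁻⁴ × 450 = 0.01683 m
830 × 1.5×10⁻⁴ × 0.38 = 0.04731 m
Δh = 0.06600 + 0.03828 + 0.01683 + 0.04731 = 0.16842 m ≈ 0.17 m

Δh = 0.17 m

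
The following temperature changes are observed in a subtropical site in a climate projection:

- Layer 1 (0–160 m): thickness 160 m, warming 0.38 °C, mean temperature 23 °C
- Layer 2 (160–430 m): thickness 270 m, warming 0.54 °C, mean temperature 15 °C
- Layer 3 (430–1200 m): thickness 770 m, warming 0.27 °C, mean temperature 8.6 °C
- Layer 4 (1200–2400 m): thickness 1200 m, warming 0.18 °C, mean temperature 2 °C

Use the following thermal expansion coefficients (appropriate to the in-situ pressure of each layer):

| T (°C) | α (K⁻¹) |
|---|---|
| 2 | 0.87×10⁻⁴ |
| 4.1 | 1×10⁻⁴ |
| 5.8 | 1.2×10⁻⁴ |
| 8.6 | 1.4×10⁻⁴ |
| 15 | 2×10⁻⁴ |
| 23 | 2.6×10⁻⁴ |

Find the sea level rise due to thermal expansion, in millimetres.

Δh ≈ 92.9 mm

Layer 1 at 23 °C → α = 2.6×10⁻⁴ K⁻¹
Layer 2 at 15 °C → α = 2×10⁻⁴ K⁻¹
Layer 3 at 8.6 °C → α = 1.4×10⁻⁴ K⁻¹
Layer 4 at 2 °C → α = 0.87×10⁻⁴ K⁻¹
Layer 1: 0.38 × 2.6×10⁻⁴ × 160 = 0.015808 m
Layer 2: 270 × 0.54 × 2×10⁻⁴ = 0.02916 m
430–1200 m: 0.27 × 1.4×10⁻⁴ × 770 = 0.029106 m
1200 × 0.87×10⁻⁴ × 0.18 = 0.018792 m
Δh = 0.015808 + 0.02916 + 0.029106 + 0.018792 = 0.092866 m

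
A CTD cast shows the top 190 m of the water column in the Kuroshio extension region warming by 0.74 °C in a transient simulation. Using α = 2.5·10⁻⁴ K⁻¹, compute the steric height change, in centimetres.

Δh = αΔT·H = 2.5×10⁻⁴ × 0.74 × 190 = 0.03515 m

Δh = 3.52 cm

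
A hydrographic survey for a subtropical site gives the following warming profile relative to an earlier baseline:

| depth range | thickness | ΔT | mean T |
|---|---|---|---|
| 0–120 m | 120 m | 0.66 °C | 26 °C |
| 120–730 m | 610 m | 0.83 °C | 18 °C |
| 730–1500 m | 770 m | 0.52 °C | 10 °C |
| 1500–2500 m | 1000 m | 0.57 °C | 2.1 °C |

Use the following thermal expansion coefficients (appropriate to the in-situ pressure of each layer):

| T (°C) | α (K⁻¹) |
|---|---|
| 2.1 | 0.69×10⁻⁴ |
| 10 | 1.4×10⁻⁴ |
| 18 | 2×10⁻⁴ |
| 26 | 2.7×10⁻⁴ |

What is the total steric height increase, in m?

Δh = 0.218 m

Layer 1 at 26 °C → α = 2.7×10⁻⁴ K⁻¹
Layer 2 at 18 °C → α = 2×10⁻⁴ K⁻¹
Layer 3 at 10 °C → α = 1.4×10⁻⁴ K⁻¹
Layer 4 at 2.1 °C → α = 0.69×10⁻⁴ K⁻¹
0–120 m: 120 × 2.7×10⁻⁴ × 0.66 = 0.021384 m
120–730 m: 0.83 × 610 × 2×10⁻⁴ = 0.10126 m
Layer 3: 770 × 0.52 × 1.4×10⁻⁴ = 0.056056 m
0.69×10⁻⁴ × 0.57 × 1000 = 0.03933 m
Δh = 0.021384 + 0.10126 + 0.056056 + 0.03933 = 0.21803 m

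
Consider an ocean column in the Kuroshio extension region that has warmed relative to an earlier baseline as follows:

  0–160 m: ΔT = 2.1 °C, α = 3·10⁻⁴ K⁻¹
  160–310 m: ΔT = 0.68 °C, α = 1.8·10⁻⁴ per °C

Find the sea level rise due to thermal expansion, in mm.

119 mm of thermosteric rise

3×10⁻⁴ × 160 × 2.1 = 0.10080 m
160–310 m: 0.68 × 150 × 1.8×10⁻⁴ = 0.01836 m
Δh = 0.10080 + 0.01836 = 0.11916 m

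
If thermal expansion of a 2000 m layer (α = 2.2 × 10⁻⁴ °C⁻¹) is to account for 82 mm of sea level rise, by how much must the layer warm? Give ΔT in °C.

ΔT = Δh/(αH) = 0.082 / (2.2×10⁻⁴ × 2000) ≈ 0.1864 °C

0.186 °C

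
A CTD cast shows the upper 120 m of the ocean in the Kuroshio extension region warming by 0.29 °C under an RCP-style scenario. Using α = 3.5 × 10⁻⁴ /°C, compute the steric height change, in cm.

Δh = αΔT·H = 3.5×10⁻⁴ × 0.29 × 120 = 0.01218 m

Δh = 1.22 cm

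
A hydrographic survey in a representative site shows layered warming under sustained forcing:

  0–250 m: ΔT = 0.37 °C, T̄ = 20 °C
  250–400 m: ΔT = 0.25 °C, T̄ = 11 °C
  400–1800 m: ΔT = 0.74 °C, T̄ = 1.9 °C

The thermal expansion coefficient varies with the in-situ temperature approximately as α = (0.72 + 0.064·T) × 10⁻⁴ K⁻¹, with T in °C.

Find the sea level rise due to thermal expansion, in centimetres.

Layer 1: α = (0.72 + 0.064×20)×10⁻⁴ = 2×10⁻⁴ K⁻¹
Layer 2: α = (0.72 + 0.064×11)×10⁻⁴ = 1.424×10⁻⁴ K⁻¹
Layer 3: α = (0.72 + 0.064×1.9)×10⁻⁴ = 0.8416×10⁻⁴ K⁻¹
Layer 1: 2×10⁻⁴ × 0.37 × 250 = 0.01850 m
1.424×10⁻⁴ × 0.25 × 150 = 0.00534 m
0.74 × 0.8416×10⁻⁴ × 1400 = 0.08718976 m
Δh = 0.01850 + 0.00534 + 0.08718976 = 0.11102976 m ≈ 11 cm

11 cm of thermosteric rise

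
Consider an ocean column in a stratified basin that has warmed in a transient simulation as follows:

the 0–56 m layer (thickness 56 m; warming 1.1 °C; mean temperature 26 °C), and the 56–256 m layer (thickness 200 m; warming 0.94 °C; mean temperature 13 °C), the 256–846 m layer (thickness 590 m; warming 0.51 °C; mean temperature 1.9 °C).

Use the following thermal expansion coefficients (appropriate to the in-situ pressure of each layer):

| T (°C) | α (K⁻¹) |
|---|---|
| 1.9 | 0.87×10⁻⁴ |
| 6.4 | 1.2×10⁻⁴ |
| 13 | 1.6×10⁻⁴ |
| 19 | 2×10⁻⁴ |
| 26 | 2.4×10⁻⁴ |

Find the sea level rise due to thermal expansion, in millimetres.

71.0 mm

Layer 1 at 26 °C → α = 2.4×10⁻⁴ K⁻¹
Layer 2 at 13 °C → α = 1.6×10⁻⁴ K⁻¹
Layer 3 at 1.9 °C → α = 0.87×10⁻⁴ K⁻¹
56 × 1.1 × 2.4×10⁻⁴ = 0.014784 m
200 × 0.94 × 1.6×10⁻⁴ = 0.03008 m
256–846 m: 0.87×10⁻⁴ × 590 × 0.51 = 0.0261783 m
Δh = 0.014784 + 0.03008 + 0.0261783 = 0.0710423 m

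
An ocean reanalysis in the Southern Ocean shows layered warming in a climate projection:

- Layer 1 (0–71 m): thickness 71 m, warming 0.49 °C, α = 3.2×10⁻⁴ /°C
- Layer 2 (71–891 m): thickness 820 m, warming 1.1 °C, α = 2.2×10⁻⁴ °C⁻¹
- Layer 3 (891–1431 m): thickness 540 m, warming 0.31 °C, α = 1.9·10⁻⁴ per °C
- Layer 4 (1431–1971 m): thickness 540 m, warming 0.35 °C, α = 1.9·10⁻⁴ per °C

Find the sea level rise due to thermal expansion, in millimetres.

280 mm of thermosteric rise

Layer 1: 3.2×10⁻⁴ × 71 × 0.49 = 0.0111328 m
71–891 m: 1.1 × 820 × 2.2×10⁻⁴ = 0.19844 m
1.9×10⁻⁴ × 540 × 0.31 = 0.031806 m
1431–1971 m: 0.35 × 1.9×10⁻⁴ × 540 = 0.03591 m
Δh = 0.0111328 + 0.19844 + 0.031806 + 0.03591 = 0.2772888 m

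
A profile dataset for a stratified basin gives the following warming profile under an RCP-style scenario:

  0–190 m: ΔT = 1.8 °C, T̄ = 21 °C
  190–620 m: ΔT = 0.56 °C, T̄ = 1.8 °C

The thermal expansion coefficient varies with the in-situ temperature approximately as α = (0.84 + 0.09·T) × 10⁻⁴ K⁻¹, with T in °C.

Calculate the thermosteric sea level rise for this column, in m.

Δh ≈ 0.117 m

Layer 1: α = (0.84 + 0.09×21)×10⁻⁴ = 2.73×10⁻⁴ K⁻¹
Layer 2: α = (0.84 + 0.09×1.8)×10⁻⁴ = 1.002×10⁻⁴ K⁻¹
190 × 1.8 × 2.73×10⁻⁴ = 0.093366 m
Layer 2: 430 × 0.56 × 1.002×10⁻⁴ = 0.02412816 m
Δh = 0.093366 + 0.02412816 = 0.11749416 m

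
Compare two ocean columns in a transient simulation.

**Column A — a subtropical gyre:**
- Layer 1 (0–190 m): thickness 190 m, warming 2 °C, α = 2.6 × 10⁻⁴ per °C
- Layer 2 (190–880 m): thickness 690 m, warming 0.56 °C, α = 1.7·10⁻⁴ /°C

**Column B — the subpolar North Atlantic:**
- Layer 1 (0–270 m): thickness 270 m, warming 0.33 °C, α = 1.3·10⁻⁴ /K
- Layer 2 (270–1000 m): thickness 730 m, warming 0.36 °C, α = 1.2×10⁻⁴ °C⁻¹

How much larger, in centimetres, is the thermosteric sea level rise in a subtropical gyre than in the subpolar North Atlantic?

Δh_A − Δh_B ≈ 12 cm

A Layer 1: 2.6×10⁻⁴ × 190 × 2 = 0.09880 m
A 190–880 m: 690 × 1.7×10⁻⁴ × 0.56 = 0.065688 m
A total: 0.164488 m
B 270 × 0.33 × 1.3×10⁻⁴ = 0.011583 m
B 0.36 × 1.2×10⁻⁴ × 730 = 0.031536 m
B total: 0.043119 m
Difference: 0.164488 − 0.043119 = 0.121369 m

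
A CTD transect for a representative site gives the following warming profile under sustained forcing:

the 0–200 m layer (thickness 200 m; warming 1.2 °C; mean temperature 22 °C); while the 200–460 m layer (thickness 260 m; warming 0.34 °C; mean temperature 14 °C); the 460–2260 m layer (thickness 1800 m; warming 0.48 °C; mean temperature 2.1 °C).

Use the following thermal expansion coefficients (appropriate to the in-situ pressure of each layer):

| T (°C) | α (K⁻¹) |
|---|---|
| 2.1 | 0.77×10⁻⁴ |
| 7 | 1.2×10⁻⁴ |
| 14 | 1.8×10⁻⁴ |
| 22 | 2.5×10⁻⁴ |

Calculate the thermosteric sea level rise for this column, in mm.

Δh ≈ 140 mm

Layer 1 at 22 °C → α = 2.5×10⁻⁴ K⁻¹
Layer 2 at 14 °C → α = 1.8×10⁻⁴ K⁻¹
Layer 3 at 2.1 °C → α = 0.77×10⁻⁴ K⁻¹
Layer 1: 200 × 1.2 × 2.5×10⁻⁴ = 0.06000 m
200–460 m: 1.8×10⁻⁴ × 260 × 0.34 = 0.015912 m
Layer 3: 0.48 × 0.77×10⁻⁴ × 1800 = 0.066528 m
Δh = 0.06000 + 0.015912 + 0.066528 = 0.14244 m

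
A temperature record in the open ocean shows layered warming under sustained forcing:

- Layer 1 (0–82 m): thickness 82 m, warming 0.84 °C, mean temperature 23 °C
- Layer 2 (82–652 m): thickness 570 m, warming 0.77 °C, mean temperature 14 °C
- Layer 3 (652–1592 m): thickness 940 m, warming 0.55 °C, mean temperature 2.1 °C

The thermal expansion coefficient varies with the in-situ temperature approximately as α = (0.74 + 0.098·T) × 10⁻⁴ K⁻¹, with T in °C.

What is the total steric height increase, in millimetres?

162 mm

Layer 1: α = (0.74 + 0.098×23)×10⁻⁴ = 2.994×10⁻⁴ K⁻¹
Layer 2: α = (0.74 + 0.098×14)×10⁻⁴ = 2.112×10⁻⁴ K⁻¹
Layer 3: α = (0.74 + 0.098×2.1)×10⁻⁴ = 0.9458×10⁻⁴ K⁻¹
Layer 1: 0.84 × 82 × 2.994×10⁻⁴ = 0.020622672 m
Layer 2: 0.77 × 2.112×10⁻⁴ × 570 = 0.09269568 m
Layer 3: 0.55 × 940 × 0.9458×10⁻⁴ = 0.04889786 m
Δh = 0.020622672 + 0.09269568 + 0.04889786 = 0.162216212 m ≈ 162 mm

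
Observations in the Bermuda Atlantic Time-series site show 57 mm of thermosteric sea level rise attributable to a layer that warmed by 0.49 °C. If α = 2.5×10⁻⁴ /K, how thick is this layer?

H = Δh/(αΔT) = 0.057 / (2.5×10⁻⁴ × 0.49) ≈ 465.3 m

465 m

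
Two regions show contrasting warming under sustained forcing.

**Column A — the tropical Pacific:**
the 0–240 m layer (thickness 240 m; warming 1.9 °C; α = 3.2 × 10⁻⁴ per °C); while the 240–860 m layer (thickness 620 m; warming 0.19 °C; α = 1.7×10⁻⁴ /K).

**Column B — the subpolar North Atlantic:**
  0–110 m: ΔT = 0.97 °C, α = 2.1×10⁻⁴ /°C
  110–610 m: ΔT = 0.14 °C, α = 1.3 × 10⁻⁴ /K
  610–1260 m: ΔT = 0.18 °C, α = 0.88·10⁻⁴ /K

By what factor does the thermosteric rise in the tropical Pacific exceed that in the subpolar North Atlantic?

A 0–240 m: 3.2×10⁻⁴ × 1.9 × 240 = 0.14592 m
A Layer 2: 1.7×10⁻⁴ × 620 × 0.19 = 0.020026 m
A total: 0.165946 m
B 0–110 m: 110 × 2.1×10⁻⁴ × 0.97 = 0.022407 m
B Layer 2: 0.14 × 1.3×10⁻⁴ × 500 = 0.00910 m
B Layer 3: 0.18 × 650 × 0.88×10⁻⁴ = 0.010296 m
B total: 0.041803 m
Ratio: 0.165946 / 0.041803 ≈ 3.970

≈ 3.97×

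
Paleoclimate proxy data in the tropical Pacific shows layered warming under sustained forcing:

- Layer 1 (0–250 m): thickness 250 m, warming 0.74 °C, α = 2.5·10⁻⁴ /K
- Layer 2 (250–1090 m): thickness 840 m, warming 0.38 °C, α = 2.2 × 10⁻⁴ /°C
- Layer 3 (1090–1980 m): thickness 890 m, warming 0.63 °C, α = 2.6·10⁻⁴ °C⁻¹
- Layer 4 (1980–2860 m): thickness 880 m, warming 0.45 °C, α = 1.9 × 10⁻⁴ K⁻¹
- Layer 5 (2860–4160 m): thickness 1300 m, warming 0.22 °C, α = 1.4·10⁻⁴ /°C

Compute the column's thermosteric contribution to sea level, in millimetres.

about 380 mm

0–250 m: 2.5×10⁻⁴ × 0.74 × 250 = 0.04625 m
2.2×10⁻⁴ × 0.38 × 840 = 0.070224 m
0.63 × 2.6×10⁻⁴ × 890 = 0.145782 m
Layer 4: 1.9×10⁻⁴ × 880 × 0.45 = 0.07524 m
Layer 5: 1300 × 0.22 × 1.4×10⁻⁴ = 0.04004 m
Δh = 0.04625 + 0.070224 + 0.145782 + 0.07524 + 0.04004 = 0.377536 m ≈ 380 mm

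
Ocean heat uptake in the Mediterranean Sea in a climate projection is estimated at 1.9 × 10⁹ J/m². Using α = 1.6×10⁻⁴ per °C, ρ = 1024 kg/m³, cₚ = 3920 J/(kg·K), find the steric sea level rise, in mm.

76 mm

Δh = αQ/(ρcₚ) = 1.6×10⁻⁴ × 1.9×10⁹ / (1024 × 3920) ≈ 0.075733 m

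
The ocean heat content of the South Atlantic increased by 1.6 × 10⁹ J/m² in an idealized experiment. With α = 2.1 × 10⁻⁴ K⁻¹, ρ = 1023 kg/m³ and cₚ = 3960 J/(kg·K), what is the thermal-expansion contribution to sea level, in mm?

Δh = αQ/(ρcₚ) = 2.1×10⁻⁴ × 1.6×10⁹ / (1023 × 3960) ≈ 0.082941 m

Δh ≈ 82.9 mm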